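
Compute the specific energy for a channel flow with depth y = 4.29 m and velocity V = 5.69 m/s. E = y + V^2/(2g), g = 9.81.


Specific energy E = y + V^2/(2g).
Velocity head = V^2/(2g) = 5.69^2 / (2*9.81) = 32.3761 / 19.62 = 1.6502 m.
E = 4.29 + 1.6502 = 5.9402 m.

5.9402


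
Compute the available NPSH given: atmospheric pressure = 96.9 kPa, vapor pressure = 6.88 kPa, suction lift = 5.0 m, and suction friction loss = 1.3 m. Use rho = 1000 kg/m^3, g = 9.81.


NPSHa = p_atm/(rho*g) - z_s - hf_s - p_vap/(rho*g).
p_atm/(rho*g) = 96.9*1000 / (1000*9.81) = 9.878 m.
p_vap/(rho*g) = 6.88*1000 / (1000*9.81) = 0.701 m.
NPSHa = 9.878 - 5.0 - 1.3 - 0.701
      = 2.88 m.

2.88


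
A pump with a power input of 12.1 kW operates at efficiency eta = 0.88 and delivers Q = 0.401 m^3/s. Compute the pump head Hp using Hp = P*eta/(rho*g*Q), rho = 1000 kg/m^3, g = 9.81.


Pump head formula: Hp = P * eta / (rho * g * Q).
Numerator: P * eta = 12.1 * 1000 * 0.88 = 10648.0 W.
Denominator: rho * g * Q = 1000 * 9.81 * 0.401 = 3933.81.
Hp = 10648.0 / 3933.81 = 2.71 m.

2.71


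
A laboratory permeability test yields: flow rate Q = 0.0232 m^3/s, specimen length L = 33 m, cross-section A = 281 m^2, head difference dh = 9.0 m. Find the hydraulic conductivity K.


From K = Q*L / (A*dh):
Numerator: Q*L = 0.0232 * 33 = 0.7656.
Denominator: A*dh = 281 * 9.0 = 2529.0.
K = 0.7656 / 2529.0 = 0.000303 m/s.

0.000303


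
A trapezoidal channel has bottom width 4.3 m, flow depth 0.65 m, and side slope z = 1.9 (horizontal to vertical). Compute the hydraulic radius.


For a trapezoidal section with side slope z:
A = (b + z*y)*y = (4.3 + 1.9*0.65)*0.65 = 3.598 m^2.
P = b + 2*y*sqrt(1 + z^2) = 4.3 + 2*0.65*sqrt(1 + 1.9^2) = 7.091 m.
R = A/P = 3.598 / 7.091 = 0.5074 m.

0.5074


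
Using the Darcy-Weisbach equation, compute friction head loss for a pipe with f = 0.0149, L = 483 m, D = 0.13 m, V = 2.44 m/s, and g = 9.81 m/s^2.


Darcy-Weisbach equation: h_f = f * (L/D) * V^2/(2g).
f * L/D = 0.0149 * 483/0.13 = 55.3592.
V^2/(2g) = 2.44^2 / (2*9.81) = 5.9536 / 19.62 = 0.3034 m.
h_f = 55.3592 * 0.3034 = 16.799 m.

16.799


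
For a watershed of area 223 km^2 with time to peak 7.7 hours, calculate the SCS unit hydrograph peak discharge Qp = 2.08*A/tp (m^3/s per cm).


SCS formula: Qp = 2.08 * A / tp.
Qp = 2.08 * 223 / 7.7
   = 463.84 / 7.7
   = 60.24 m^3/s per cm.

60.24


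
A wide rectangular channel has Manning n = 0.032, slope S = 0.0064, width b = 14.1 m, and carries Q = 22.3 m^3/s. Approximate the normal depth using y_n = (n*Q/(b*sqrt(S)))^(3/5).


We use the wide-channel approximation y_n = (n*Q/(b*sqrt(S)))^(3/5).
sqrt(S) = sqrt(0.0064) = 0.08.
Numerator: n*Q = 0.032 * 22.3 = 0.7136.
Denominator: b*sqrt(S) = 14.1 * 0.08 = 1.128.
arg = 0.6326.
y_n = 0.6326^(3/5) = 0.7598 m.

0.7598


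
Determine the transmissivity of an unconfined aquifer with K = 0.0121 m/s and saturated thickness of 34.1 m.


Transmissivity is defined as T = K * h.
T = 0.0121 * 34.1
  = 0.4126 m^2/s.

0.4126


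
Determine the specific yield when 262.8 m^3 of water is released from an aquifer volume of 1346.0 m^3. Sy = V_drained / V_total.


Specific yield Sy = Volume drained / Total volume.
Sy = 262.8 / 1346.0
   = 0.1952.

0.1952


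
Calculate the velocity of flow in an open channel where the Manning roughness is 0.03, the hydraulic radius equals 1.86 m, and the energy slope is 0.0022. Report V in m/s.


Manning's equation gives V = (1/n) * R^(2/3) * S^(1/2).
First, compute R^(2/3) = 1.86^(2/3) = 1.5124.
Next, S^(1/2) = 0.0022^(1/2) = 0.046904.
Then 1/n = 1/0.03 = 33.33.
V = 33.33 * 1.5124 * 0.046904 = 2.3646 m/s.

2.3646


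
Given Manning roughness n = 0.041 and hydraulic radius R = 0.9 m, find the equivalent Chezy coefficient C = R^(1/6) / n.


The Chezy coefficient relates to Manning's n through C = R^(1/6) / n.
R^(1/6) = 0.9^(1/6) = 0.982593.
C = 0.982593 / 0.041 = 23.97 m^(1/2)/s.

23.97


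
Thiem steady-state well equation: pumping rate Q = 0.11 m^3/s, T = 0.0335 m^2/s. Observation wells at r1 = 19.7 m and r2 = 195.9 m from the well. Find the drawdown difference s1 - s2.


Thiem equation: s1 - s2 = Q/(2*pi*T) * ln(r2/r1).
ln(r2/r1) = ln(195.9/19.7) = 2.297.
Q/(2*pi*T) = 0.11 / (2*pi*0.0335) = 0.11 / 0.2105 = 0.5226.
s1 - s2 = 0.5226 * 2.297 = 1.2004 m.

1.2004


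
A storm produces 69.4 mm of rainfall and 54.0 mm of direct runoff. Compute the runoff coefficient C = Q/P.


The runoff coefficient C = runoff depth / rainfall depth.
C = 54.0 / 69.4
  = 0.7781.

0.7781


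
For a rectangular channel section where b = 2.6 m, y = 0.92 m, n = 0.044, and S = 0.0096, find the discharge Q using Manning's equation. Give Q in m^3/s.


For a rectangular channel, the cross-sectional area A = b * y = 2.6 * 0.92 = 2.39 m^2.
The wetted perimeter P = b + 2y = 2.6 + 2*0.92 = 4.44 m.
Hydraulic radius R = A/P = 2.39/4.44 = 0.5387 m.
Velocity V = (1/n)*R^(2/3)*S^(1/2) = (1/0.044)*0.5387^(2/3)*0.0096^(1/2) = 1.4744 m/s.
Discharge Q = A * V = 2.39 * 1.4744 = 3.527 m^3/s.

3.527


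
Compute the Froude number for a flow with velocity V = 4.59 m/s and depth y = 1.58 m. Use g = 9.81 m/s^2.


The Froude number is defined as Fr = V / sqrt(g*y).
g*y = 9.81 * 1.58 = 15.4998.
sqrt(g*y) = sqrt(15.4998) = 3.937.
Fr = 4.59 / 3.937 = 1.1659.

1.1659


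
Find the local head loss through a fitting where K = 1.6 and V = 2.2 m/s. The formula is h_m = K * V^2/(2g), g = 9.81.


Minor loss formula: h_m = K * V^2/(2g).
V^2 = 2.2^2 = 4.84.
V^2/(2g) = 4.84 / 19.62 = 0.2467 m.
h_m = 1.6 * 0.2467 = 0.3947 m.

0.3947


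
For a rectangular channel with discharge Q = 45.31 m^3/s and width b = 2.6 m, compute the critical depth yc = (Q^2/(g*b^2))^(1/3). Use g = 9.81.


Using yc = (Q^2 / (g * b^2))^(1/3):
Q^2 = 45.31^2 = 2053.0.
g * b^2 = 9.81 * 2.6^2 = 9.81 * 6.76 = 66.32.
Q^2 / (g*b^2) = 2053.0 / 66.32 = 30.956.
yc = 30.956^(1/3) = 3.14 m.

3.14


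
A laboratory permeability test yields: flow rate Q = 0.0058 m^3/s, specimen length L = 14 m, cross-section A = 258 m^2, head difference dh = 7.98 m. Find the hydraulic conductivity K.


From K = Q*L / (A*dh):
Numerator: Q*L = 0.0058 * 14 = 0.0812.
Denominator: A*dh = 258 * 7.98 = 2058.84.
K = 0.0812 / 2058.84 = 3.9e-05 m/s.

3.9e-05


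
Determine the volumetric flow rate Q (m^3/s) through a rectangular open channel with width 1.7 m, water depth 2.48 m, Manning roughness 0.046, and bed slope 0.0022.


For a rectangular channel, the cross-sectional area A = b * y = 1.7 * 2.48 = 4.22 m^2.
The wetted perimeter P = b + 2y = 1.7 + 2*2.48 = 6.66 m.
Hydraulic radius R = A/P = 4.22/6.66 = 0.633 m.
Velocity V = (1/n)*R^(2/3)*S^(1/2) = (1/0.046)*0.633^(2/3)*0.0022^(1/2) = 0.7517 m/s.
Discharge Q = A * V = 4.22 * 0.7517 = 3.169 m^3/s.

3.169


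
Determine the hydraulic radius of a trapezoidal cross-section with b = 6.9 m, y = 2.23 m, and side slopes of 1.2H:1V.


For a trapezoidal section with side slope z:
A = (b + z*y)*y = (6.9 + 1.2*2.23)*2.23 = 21.354 m^2.
P = b + 2*y*sqrt(1 + z^2) = 6.9 + 2*2.23*sqrt(1 + 1.2^2) = 13.867 m.
R = A/P = 21.354 / 13.867 = 1.54 m.

1.54


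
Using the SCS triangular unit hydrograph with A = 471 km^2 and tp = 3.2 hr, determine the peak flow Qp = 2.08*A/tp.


SCS formula: Qp = 2.08 * A / tp.
Qp = 2.08 * 471 / 3.2
   = 979.68 / 3.2
   = 306.15 m^3/s per cm.

306.15


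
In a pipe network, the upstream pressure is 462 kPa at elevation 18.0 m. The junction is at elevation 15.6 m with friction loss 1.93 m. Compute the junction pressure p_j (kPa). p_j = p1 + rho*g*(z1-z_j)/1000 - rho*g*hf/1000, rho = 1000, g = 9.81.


Junction pressure: p_j = p1 + rho*g*(z1 - z_j)/1000 - rho*g*hf/1000.
Elevation term = 1000*9.81*(18.0 - 15.6)/1000 = 23.544 kPa.
Friction term = 1000*9.81*1.93/1000 = 18.933 kPa.
p_j = 462 + 23.544 - 18.933 = 466.61 kPa.

466.61


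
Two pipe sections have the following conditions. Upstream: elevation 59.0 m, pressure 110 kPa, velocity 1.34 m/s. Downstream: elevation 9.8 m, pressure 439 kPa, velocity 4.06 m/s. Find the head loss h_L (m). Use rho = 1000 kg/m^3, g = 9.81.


Total head at each section: H = z + p/(rho*g) + V^2/(2g).
H1 = 59.0 + 110*1000/(1000*9.81) + 1.34^2/(2*9.81)
   = 59.0 + 11.213 + 0.0915
   = 70.305 m.
H2 = 9.8 + 439*1000/(1000*9.81) + 4.06^2/(2*9.81)
   = 9.8 + 44.75 + 0.8401
   = 55.39 m.
h_L = H1 - H2 = 70.305 - 55.39 = 14.914 m.

14.914


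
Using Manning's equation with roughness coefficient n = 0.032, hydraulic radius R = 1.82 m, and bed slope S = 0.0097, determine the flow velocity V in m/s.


Manning's equation gives V = (1/n) * R^(2/3) * S^(1/2).
First, compute R^(2/3) = 1.82^(2/3) = 1.4907.
Next, S^(1/2) = 0.0097^(1/2) = 0.098489.
Then 1/n = 1/0.032 = 31.25.
V = 31.25 * 1.4907 * 0.098489 = 4.5879 m/s.

4.5879


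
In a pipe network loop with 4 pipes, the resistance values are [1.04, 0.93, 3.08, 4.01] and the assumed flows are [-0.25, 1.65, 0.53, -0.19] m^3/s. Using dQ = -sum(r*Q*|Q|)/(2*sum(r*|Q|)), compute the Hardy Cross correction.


Numerator terms (r*Q*|Q|): 1.04*-0.25*|-0.25| = -0.065; 0.93*1.65*|1.65| = 2.5319; 3.08*0.53*|0.53| = 0.8652; 4.01*-0.19*|-0.19| = -0.1448.
Sum of numerator = 3.1873.
Denominator terms (r*|Q|): 1.04*|-0.25| = 0.26; 0.93*|1.65| = 1.5345; 3.08*|0.53| = 1.6324; 4.01*|-0.19| = 0.7619.
2 * sum of denominator = 2 * 4.1888 = 8.3776.
dQ = -3.1873 / 8.3776 = -0.3805 m^3/s.

-0.3805


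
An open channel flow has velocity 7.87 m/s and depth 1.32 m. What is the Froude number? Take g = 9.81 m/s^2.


The Froude number is defined as Fr = V / sqrt(g*y).
g*y = 9.81 * 1.32 = 12.9492.
sqrt(g*y) = sqrt(12.9492) = 3.5985.
Fr = 7.87 / 3.5985 = 2.187.

2.187


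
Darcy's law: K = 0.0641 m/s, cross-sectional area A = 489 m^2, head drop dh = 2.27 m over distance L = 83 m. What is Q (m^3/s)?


Darcy's law: Q = K * A * i, where i = dh/L.
Hydraulic gradient i = 2.27 / 83 = 0.027349.
Q = 0.0641 * 489 * 0.027349
  = 0.8573 m^3/s.

0.8573


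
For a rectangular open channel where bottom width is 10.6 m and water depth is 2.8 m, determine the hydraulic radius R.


For a rectangular section:
Flow area A = b * y = 10.6 * 2.8 = 29.68 m^2.
Wetted perimeter P = b + 2y = 10.6 + 2*2.8 = 16.2 m.
Hydraulic radius R = A/P = 29.68 / 16.2 = 1.8321 m.

1.8321


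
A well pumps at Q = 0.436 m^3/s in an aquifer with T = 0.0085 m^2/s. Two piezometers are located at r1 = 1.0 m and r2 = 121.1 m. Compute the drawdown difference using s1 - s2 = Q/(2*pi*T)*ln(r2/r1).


Thiem equation: s1 - s2 = Q/(2*pi*T) * ln(r2/r1).
ln(r2/r1) = ln(121.1/1.0) = 4.7966.
Q/(2*pi*T) = 0.436 / (2*pi*0.0085) = 0.436 / 0.0534 = 8.1637.
s1 - s2 = 8.1637 * 4.7966 = 39.1582 m.

39.1582


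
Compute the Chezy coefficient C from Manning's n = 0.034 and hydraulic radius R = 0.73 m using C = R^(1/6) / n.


The Chezy coefficient relates to Manning's n through C = R^(1/6) / n.
R^(1/6) = 0.73^(1/6) = 0.9489.
C = 0.9489 / 0.034 = 27.91 m^(1/2)/s.

27.91


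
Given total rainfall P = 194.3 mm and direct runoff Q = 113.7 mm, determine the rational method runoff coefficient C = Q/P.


The runoff coefficient C = runoff depth / rainfall depth.
C = 113.7 / 194.3
  = 0.5852.

0.5852


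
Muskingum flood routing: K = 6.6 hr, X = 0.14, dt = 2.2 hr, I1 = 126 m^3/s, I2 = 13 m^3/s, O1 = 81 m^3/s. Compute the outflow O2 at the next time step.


Muskingum coefficients:
denom = 2*K*(1-X) + dt = 2*6.6*(1-0.14) + 2.2 = 13.552.
C0 = (dt - 2*K*X)/denom = (2.2 - 2*6.6*0.14)/13.552 = 0.026.
C1 = (dt + 2*K*X)/denom = (2.2 + 2*6.6*0.14)/13.552 = 0.2987.
C2 = (2*K*(1-X) - dt)/denom = 0.6753.
O2 = C0*I2 + C1*I1 + C2*O1
   = 0.026*13 + 0.2987*126 + 0.6753*81
   = 92.68 m^3/s.

92.68


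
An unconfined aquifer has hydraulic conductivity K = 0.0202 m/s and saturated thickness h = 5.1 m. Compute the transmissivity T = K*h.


Transmissivity is defined as T = K * h.
T = 0.0202 * 5.1
  = 0.103 m^2/s.

0.103


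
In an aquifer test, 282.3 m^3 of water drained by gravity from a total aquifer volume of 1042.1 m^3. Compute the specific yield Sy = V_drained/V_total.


Specific yield Sy = Volume drained / Total volume.
Sy = 282.3 / 1042.1
   = 0.2709.

0.2709


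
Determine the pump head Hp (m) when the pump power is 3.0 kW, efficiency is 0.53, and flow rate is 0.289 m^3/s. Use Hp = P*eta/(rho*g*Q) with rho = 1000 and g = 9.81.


Pump head formula: Hp = P * eta / (rho * g * Q).
Numerator: P * eta = 3.0 * 1000 * 0.53 = 1590.0 W.
Denominator: rho * g * Q = 1000 * 9.81 * 0.289 = 2835.09.
Hp = 1590.0 / 2835.09 = 0.56 m.

0.56


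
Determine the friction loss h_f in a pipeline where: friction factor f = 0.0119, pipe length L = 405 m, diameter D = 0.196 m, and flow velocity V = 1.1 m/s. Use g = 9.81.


Darcy-Weisbach equation: h_f = f * (L/D) * V^2/(2g).
f * L/D = 0.0119 * 405/0.196 = 24.5893.
V^2/(2g) = 1.1^2 / (2*9.81) = 1.21 / 19.62 = 0.0617 m.
h_f = 24.5893 * 0.0617 = 1.516 m.

1.516


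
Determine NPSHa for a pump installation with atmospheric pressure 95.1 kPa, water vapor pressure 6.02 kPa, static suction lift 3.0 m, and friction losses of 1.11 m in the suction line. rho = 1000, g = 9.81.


NPSHa = p_atm/(rho*g) - z_s - hf_s - p_vap/(rho*g).
p_atm/(rho*g) = 95.1*1000 / (1000*9.81) = 9.694 m.
p_vap/(rho*g) = 6.02*1000 / (1000*9.81) = 0.614 m.
NPSHa = 9.694 - 3.0 - 1.11 - 0.614
      = 4.97 m.

4.97


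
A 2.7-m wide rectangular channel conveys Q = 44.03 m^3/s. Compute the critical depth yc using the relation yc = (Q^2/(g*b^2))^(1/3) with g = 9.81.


Using yc = (Q^2 / (g * b^2))^(1/3):
Q^2 = 44.03^2 = 1938.64.
g * b^2 = 9.81 * 2.7^2 = 9.81 * 7.29 = 71.51.
Q^2 / (g*b^2) = 1938.64 / 71.51 = 27.1101.
yc = 27.1101^(1/3) = 3.004 m.

3.004


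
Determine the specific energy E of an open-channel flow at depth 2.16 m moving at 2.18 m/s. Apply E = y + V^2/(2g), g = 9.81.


Specific energy E = y + V^2/(2g).
Velocity head = V^2/(2g) = 2.18^2 / (2*9.81) = 4.7524 / 19.62 = 0.2422 m.
E = 2.16 + 0.2422 = 2.4022 m.

2.4022


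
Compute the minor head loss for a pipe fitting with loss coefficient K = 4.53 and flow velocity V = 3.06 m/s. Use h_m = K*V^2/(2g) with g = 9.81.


Minor loss formula: h_m = K * V^2/(2g).
V^2 = 3.06^2 = 9.3636.
V^2/(2g) = 9.3636 / 19.62 = 0.4772 m.
h_m = 4.53 * 0.4772 = 2.1619 m.

2.1619


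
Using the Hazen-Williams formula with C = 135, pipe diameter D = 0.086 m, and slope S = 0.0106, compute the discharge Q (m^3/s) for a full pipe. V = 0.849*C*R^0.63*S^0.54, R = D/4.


For a full circular pipe, R = D/4 = 0.086/4 = 0.0215 m.
V = 0.849 * 135 * 0.0215^0.63 * 0.0106^0.54
  = 0.849 * 135 * 0.089009 * 0.085835
  = 0.8757 m/s.
Pipe area A = pi*D^2/4 = pi*0.086^2/4 = 0.0058 m^2.
Q = A * V = 0.0058 * 0.8757 = 0.0051 m^3/s.

0.0051


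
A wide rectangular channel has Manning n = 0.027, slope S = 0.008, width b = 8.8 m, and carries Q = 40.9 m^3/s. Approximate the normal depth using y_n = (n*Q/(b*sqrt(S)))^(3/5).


We use the wide-channel approximation y_n = (n*Q/(b*sqrt(S)))^(3/5).
sqrt(S) = sqrt(0.008) = 0.089443.
Numerator: n*Q = 0.027 * 40.9 = 1.1043.
Denominator: b*sqrt(S) = 8.8 * 0.089443 = 0.787098.
arg = 1.403.
y_n = 1.403^(3/5) = 1.2253 m.

1.2253


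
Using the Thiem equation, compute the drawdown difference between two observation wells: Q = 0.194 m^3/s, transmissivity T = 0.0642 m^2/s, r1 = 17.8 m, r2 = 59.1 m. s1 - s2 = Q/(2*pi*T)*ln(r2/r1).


Thiem equation: s1 - s2 = Q/(2*pi*T) * ln(r2/r1).
ln(r2/r1) = ln(59.1/17.8) = 1.2.
Q/(2*pi*T) = 0.194 / (2*pi*0.0642) = 0.194 / 0.4034 = 0.4809.
s1 - s2 = 0.4809 * 1.2 = 0.5771 m.

0.5771


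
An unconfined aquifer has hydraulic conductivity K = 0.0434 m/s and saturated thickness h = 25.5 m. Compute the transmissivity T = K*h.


Transmissivity is defined as T = K * h.
T = 0.0434 * 25.5
  = 1.1067 m^2/s.

1.1067


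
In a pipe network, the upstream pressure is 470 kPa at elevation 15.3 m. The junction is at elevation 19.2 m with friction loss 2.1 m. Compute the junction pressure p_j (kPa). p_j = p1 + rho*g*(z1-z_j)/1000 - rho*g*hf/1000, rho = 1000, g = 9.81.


Junction pressure: p_j = p1 + rho*g*(z1 - z_j)/1000 - rho*g*hf/1000.
Elevation term = 1000*9.81*(15.3 - 19.2)/1000 = -38.259 kPa.
Friction term = 1000*9.81*2.1/1000 = 20.601 kPa.
p_j = 470 + -38.259 - 20.601 = 411.14 kPa.

411.14


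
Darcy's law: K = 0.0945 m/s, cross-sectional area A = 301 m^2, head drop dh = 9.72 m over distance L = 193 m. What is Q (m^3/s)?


Darcy's law: Q = K * A * i, where i = dh/L.
Hydraulic gradient i = 9.72 / 193 = 0.050363.
Q = 0.0945 * 301 * 0.050363
  = 1.4325 m^3/s.

1.4325


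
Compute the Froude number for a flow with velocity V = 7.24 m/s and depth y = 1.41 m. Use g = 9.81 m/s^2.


The Froude number is defined as Fr = V / sqrt(g*y).
g*y = 9.81 * 1.41 = 13.8321.
sqrt(g*y) = sqrt(13.8321) = 3.7192.
Fr = 7.24 / 3.7192 = 1.9467.

1.9467


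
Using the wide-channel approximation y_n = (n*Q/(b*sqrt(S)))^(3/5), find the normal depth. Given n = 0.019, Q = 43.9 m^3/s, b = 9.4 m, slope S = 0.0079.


We use the wide-channel approximation y_n = (n*Q/(b*sqrt(S)))^(3/5).
sqrt(S) = sqrt(0.0079) = 0.088882.
Numerator: n*Q = 0.019 * 43.9 = 0.8341.
Denominator: b*sqrt(S) = 9.4 * 0.088882 = 0.835491.
arg = 0.9983.
y_n = 0.9983^(3/5) = 0.999 m.

0.999


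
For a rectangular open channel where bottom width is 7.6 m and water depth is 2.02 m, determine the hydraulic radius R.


For a rectangular section:
Flow area A = b * y = 7.6 * 2.02 = 15.35 m^2.
Wetted perimeter P = b + 2y = 7.6 + 2*2.02 = 11.64 m.
Hydraulic radius R = A/P = 15.35 / 11.64 = 1.3189 m.

1.3189


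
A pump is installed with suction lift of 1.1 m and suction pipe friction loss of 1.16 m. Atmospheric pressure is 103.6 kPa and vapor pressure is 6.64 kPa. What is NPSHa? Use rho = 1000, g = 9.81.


NPSHa = p_atm/(rho*g) - z_s - hf_s - p_vap/(rho*g).
p_atm/(rho*g) = 103.6*1000 / (1000*9.81) = 10.561 m.
p_vap/(rho*g) = 6.64*1000 / (1000*9.81) = 0.677 m.
NPSHa = 10.561 - 1.1 - 1.16 - 0.677
      = 7.62 m.

7.62


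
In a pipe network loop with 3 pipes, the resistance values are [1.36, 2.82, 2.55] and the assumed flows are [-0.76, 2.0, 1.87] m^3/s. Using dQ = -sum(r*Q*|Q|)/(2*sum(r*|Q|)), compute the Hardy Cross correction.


Numerator terms (r*Q*|Q|): 1.36*-0.76*|-0.76| = -0.7855; 2.82*2.0*|2.0| = 11.28; 2.55*1.87*|1.87| = 8.9171.
Sum of numerator = 19.4116.
Denominator terms (r*|Q|): 1.36*|-0.76| = 1.0336; 2.82*|2.0| = 5.64; 2.55*|1.87| = 4.7685.
2 * sum of denominator = 2 * 11.4421 = 22.8842.
dQ = -19.4116 / 22.8842 = -0.8483 m^3/s.

-0.8483


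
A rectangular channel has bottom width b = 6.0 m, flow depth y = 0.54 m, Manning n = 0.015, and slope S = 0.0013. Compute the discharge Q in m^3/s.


For a rectangular channel, the cross-sectional area A = b * y = 6.0 * 0.54 = 3.24 m^2.
The wetted perimeter P = b + 2y = 6.0 + 2*0.54 = 7.08 m.
Hydraulic radius R = A/P = 3.24/7.08 = 0.4576 m.
Velocity V = (1/n)*R^(2/3)*S^(1/2) = (1/0.015)*0.4576^(2/3)*0.0013^(1/2) = 1.4274 m/s.
Discharge Q = A * V = 3.24 * 1.4274 = 4.625 m^3/s.

4.625


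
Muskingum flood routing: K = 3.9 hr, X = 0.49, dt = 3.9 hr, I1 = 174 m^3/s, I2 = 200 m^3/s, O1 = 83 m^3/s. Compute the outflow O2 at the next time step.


Muskingum coefficients:
denom = 2*K*(1-X) + dt = 2*3.9*(1-0.49) + 3.9 = 7.878.
C0 = (dt - 2*K*X)/denom = (3.9 - 2*3.9*0.49)/7.878 = 0.0099.
C1 = (dt + 2*K*X)/denom = (3.9 + 2*3.9*0.49)/7.878 = 0.9802.
C2 = (2*K*(1-X) - dt)/denom = 0.0099.
O2 = C0*I2 + C1*I1 + C2*O1
   = 0.0099*200 + 0.9802*174 + 0.0099*83
   = 173.36 m^3/s.

173.36


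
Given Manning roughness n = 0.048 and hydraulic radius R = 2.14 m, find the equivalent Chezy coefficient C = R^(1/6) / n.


The Chezy coefficient relates to Manning's n through C = R^(1/6) / n.
R^(1/6) = 2.14^(1/6) = 1.135191.
C = 1.135191 / 0.048 = 23.65 m^(1/2)/s.

23.65


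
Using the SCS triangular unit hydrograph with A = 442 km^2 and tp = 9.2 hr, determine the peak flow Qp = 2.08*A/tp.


SCS formula: Qp = 2.08 * A / tp.
Qp = 2.08 * 442 / 9.2
   = 919.36 / 9.2
   = 99.93 m^3/s per cm.

99.93


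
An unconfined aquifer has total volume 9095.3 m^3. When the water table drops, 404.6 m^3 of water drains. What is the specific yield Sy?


Specific yield Sy = Volume drained / Total volume.
Sy = 404.6 / 9095.3
   = 0.0445.

0.0445


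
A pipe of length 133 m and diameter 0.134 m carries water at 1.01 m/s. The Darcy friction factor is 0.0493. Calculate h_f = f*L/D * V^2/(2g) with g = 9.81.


Darcy-Weisbach equation: h_f = f * (L/D) * V^2/(2g).
f * L/D = 0.0493 * 133/0.134 = 48.9321.
V^2/(2g) = 1.01^2 / (2*9.81) = 1.0201 / 19.62 = 0.052 m.
h_f = 48.9321 * 0.052 = 2.544 m.

2.544


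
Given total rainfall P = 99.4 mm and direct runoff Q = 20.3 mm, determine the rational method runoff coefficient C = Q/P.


The runoff coefficient C = runoff depth / rainfall depth.
C = 20.3 / 99.4
  = 0.2042.

0.2042


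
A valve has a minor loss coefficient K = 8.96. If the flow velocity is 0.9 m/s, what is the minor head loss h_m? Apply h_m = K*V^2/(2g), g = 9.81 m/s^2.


Minor loss formula: h_m = K * V^2/(2g).
V^2 = 0.9^2 = 0.81.
V^2/(2g) = 0.81 / 19.62 = 0.0413 m.
h_m = 8.96 * 0.0413 = 0.3699 m.

0.3699


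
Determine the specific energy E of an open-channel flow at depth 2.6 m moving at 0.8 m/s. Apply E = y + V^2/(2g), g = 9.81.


Specific energy E = y + V^2/(2g).
Velocity head = V^2/(2g) = 0.8^2 / (2*9.81) = 0.64 / 19.62 = 0.0326 m.
E = 2.6 + 0.0326 = 2.6326 m.

2.6326


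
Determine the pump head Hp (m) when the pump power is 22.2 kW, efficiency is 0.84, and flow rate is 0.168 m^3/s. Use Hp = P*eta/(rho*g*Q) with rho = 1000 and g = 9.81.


Pump head formula: Hp = P * eta / (rho * g * Q).
Numerator: P * eta = 22.2 * 1000 * 0.84 = 18648.0 W.
Denominator: rho * g * Q = 1000 * 9.81 * 0.168 = 1648.08.
Hp = 18648.0 / 1648.08 = 11.31 m.

11.31


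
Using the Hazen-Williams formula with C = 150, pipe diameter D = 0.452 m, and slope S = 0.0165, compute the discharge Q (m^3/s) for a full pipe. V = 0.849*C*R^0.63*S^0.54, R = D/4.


For a full circular pipe, R = D/4 = 0.452/4 = 0.113 m.
V = 0.849 * 150 * 0.113^0.63 * 0.0165^0.54
  = 0.849 * 150 * 0.253186 * 0.109004
  = 3.5146 m/s.
Pipe area A = pi*D^2/4 = pi*0.452^2/4 = 0.1605 m^2.
Q = A * V = 0.1605 * 3.5146 = 0.564 m^3/s.

0.564


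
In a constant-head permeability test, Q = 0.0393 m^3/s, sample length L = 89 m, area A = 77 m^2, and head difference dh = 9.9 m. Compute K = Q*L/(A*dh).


From K = Q*L / (A*dh):
Numerator: Q*L = 0.0393 * 89 = 3.4977.
Denominator: A*dh = 77 * 9.9 = 762.3.
K = 3.4977 / 762.3 = 0.004588 m/s.

0.004588


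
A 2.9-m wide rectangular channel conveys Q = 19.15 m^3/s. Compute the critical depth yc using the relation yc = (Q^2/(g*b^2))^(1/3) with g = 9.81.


Using yc = (Q^2 / (g * b^2))^(1/3):
Q^2 = 19.15^2 = 366.72.
g * b^2 = 9.81 * 2.9^2 = 9.81 * 8.41 = 82.5.
Q^2 / (g*b^2) = 366.72 / 82.5 = 4.4451.
yc = 4.4451^(1/3) = 1.6442 m.

1.6442


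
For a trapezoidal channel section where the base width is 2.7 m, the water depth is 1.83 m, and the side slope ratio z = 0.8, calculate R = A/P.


For a trapezoidal section with side slope z:
A = (b + z*y)*y = (2.7 + 0.8*1.83)*1.83 = 7.62 m^2.
P = b + 2*y*sqrt(1 + z^2) = 2.7 + 2*1.83*sqrt(1 + 0.8^2) = 7.387 m.
R = A/P = 7.62 / 7.387 = 1.0315 m.

1.0315


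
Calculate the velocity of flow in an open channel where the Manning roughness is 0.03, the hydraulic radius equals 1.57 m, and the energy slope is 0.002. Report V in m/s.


Manning's equation gives V = (1/n) * R^(2/3) * S^(1/2).
First, compute R^(2/3) = 1.57^(2/3) = 1.3508.
Next, S^(1/2) = 0.002^(1/2) = 0.044721.
Then 1/n = 1/0.03 = 33.33.
V = 33.33 * 1.3508 * 0.044721 = 2.0137 m/s.

2.0137


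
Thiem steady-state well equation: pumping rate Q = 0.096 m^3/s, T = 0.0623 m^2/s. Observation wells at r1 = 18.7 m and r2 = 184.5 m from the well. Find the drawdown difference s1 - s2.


Thiem equation: s1 - s2 = Q/(2*pi*T) * ln(r2/r1).
ln(r2/r1) = ln(184.5/18.7) = 2.2891.
Q/(2*pi*T) = 0.096 / (2*pi*0.0623) = 0.096 / 0.3914 = 0.2452.
s1 - s2 = 0.2452 * 2.2891 = 0.5614 m.

0.5614


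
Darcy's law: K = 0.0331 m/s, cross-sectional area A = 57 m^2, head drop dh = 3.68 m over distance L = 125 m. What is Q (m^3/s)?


Darcy's law: Q = K * A * i, where i = dh/L.
Hydraulic gradient i = 3.68 / 125 = 0.02944.
Q = 0.0331 * 57 * 0.02944
  = 0.0555 m^3/s.

0.0555


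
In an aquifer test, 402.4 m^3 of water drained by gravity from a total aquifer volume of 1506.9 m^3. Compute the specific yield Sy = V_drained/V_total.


Specific yield Sy = Volume drained / Total volume.
Sy = 402.4 / 1506.9
   = 0.267.

0.267


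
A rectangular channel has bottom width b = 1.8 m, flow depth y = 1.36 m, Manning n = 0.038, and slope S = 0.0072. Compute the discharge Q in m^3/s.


For a rectangular channel, the cross-sectional area A = b * y = 1.8 * 1.36 = 2.45 m^2.
The wetted perimeter P = b + 2y = 1.8 + 2*1.36 = 4.52 m.
Hydraulic radius R = A/P = 2.45/4.52 = 0.5416 m.
Velocity V = (1/n)*R^(2/3)*S^(1/2) = (1/0.038)*0.5416^(2/3)*0.0072^(1/2) = 1.4836 m/s.
Discharge Q = A * V = 2.45 * 1.4836 = 3.632 m^3/s.

3.632


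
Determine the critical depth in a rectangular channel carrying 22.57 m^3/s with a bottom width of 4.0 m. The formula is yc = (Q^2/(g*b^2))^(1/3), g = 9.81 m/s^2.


Using yc = (Q^2 / (g * b^2))^(1/3):
Q^2 = 22.57^2 = 509.4.
g * b^2 = 9.81 * 4.0^2 = 9.81 * 16.0 = 156.96.
Q^2 / (g*b^2) = 509.4 / 156.96 = 3.2454.
yc = 3.2454^(1/3) = 1.4806 m.

1.4806


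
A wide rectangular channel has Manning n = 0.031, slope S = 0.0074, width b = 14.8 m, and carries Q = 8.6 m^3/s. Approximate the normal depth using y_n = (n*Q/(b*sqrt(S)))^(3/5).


We use the wide-channel approximation y_n = (n*Q/(b*sqrt(S)))^(3/5).
sqrt(S) = sqrt(0.0074) = 0.086023.
Numerator: n*Q = 0.031 * 8.6 = 0.2666.
Denominator: b*sqrt(S) = 14.8 * 0.086023 = 1.27314.
arg = 0.2094.
y_n = 0.2094^(3/5) = 0.3914 m.

0.3914


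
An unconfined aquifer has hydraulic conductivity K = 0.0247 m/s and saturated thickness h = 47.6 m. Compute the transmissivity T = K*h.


Transmissivity is defined as T = K * h.
T = 0.0247 * 47.6
  = 1.1757 m^2/s.

1.1757


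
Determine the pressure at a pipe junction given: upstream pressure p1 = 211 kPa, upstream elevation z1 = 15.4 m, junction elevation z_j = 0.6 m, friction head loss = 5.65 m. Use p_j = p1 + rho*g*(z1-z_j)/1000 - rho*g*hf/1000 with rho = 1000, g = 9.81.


Junction pressure: p_j = p1 + rho*g*(z1 - z_j)/1000 - rho*g*hf/1000.
Elevation term = 1000*9.81*(15.4 - 0.6)/1000 = 145.188 kPa.
Friction term = 1000*9.81*5.65/1000 = 55.426 kPa.
p_j = 211 + 145.188 - 55.426 = 300.76 kPa.

300.76


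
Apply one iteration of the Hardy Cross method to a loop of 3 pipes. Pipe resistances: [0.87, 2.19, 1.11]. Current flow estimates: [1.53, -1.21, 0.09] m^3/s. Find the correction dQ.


Numerator terms (r*Q*|Q|): 0.87*1.53*|1.53| = 2.0366; 2.19*-1.21*|-1.21| = -3.2064; 1.11*0.09*|0.09| = 0.009.
Sum of numerator = -1.1608.
Denominator terms (r*|Q|): 0.87*|1.53| = 1.3311; 2.19*|-1.21| = 2.6499; 1.11*|0.09| = 0.0999.
2 * sum of denominator = 2 * 4.0809 = 8.1618.
dQ = --1.1608 / 8.1618 = 0.1422 m^3/s.

0.1422


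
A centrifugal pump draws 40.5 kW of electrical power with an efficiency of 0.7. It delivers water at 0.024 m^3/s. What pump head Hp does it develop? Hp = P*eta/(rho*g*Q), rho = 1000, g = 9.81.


Pump head formula: Hp = P * eta / (rho * g * Q).
Numerator: P * eta = 40.5 * 1000 * 0.7 = 28350.0 W.
Denominator: rho * g * Q = 1000 * 9.81 * 0.024 = 235.44.
Hp = 28350.0 / 235.44 = 120.41 m.

120.41


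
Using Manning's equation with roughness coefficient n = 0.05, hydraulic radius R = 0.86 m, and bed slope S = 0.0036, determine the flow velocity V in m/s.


Manning's equation gives V = (1/n) * R^(2/3) * S^(1/2).
First, compute R^(2/3) = 0.86^(2/3) = 0.9043.
Next, S^(1/2) = 0.0036^(1/2) = 0.06.
Then 1/n = 1/0.05 = 20.0.
V = 20.0 * 0.9043 * 0.06 = 1.0852 m/s.

1.0852


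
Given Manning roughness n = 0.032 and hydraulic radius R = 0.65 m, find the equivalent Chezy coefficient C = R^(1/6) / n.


The Chezy coefficient relates to Manning's n through C = R^(1/6) / n.
R^(1/6) = 0.65^(1/6) = 0.93072.
C = 0.93072 / 0.032 = 29.08 m^(1/2)/s.

29.08


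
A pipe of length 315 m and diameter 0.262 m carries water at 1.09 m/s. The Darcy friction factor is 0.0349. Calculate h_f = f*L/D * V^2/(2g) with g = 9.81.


Darcy-Weisbach equation: h_f = f * (L/D) * V^2/(2g).
f * L/D = 0.0349 * 315/0.262 = 41.9599.
V^2/(2g) = 1.09^2 / (2*9.81) = 1.1881 / 19.62 = 0.0606 m.
h_f = 41.9599 * 0.0606 = 2.541 m.

2.541


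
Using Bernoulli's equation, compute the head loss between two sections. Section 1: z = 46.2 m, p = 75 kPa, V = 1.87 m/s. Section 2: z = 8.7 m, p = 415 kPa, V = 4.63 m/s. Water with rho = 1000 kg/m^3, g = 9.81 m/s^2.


Total head at each section: H = z + p/(rho*g) + V^2/(2g).
H1 = 46.2 + 75*1000/(1000*9.81) + 1.87^2/(2*9.81)
   = 46.2 + 7.645 + 0.1782
   = 54.023 m.
H2 = 8.7 + 415*1000/(1000*9.81) + 4.63^2/(2*9.81)
   = 8.7 + 42.304 + 1.0926
   = 52.096 m.
h_L = H1 - H2 = 54.023 - 52.096 = 1.927 m.

1.927


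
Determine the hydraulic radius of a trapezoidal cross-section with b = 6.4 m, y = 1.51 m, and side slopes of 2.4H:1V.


For a trapezoidal section with side slope z:
A = (b + z*y)*y = (6.4 + 2.4*1.51)*1.51 = 15.136 m^2.
P = b + 2*y*sqrt(1 + z^2) = 6.4 + 2*1.51*sqrt(1 + 2.4^2) = 14.252 m.
R = A/P = 15.136 / 14.252 = 1.062 m.

1.062


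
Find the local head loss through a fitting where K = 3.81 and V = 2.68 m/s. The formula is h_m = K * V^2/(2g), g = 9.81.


Minor loss formula: h_m = K * V^2/(2g).
V^2 = 2.68^2 = 7.1824.
V^2/(2g) = 7.1824 / 19.62 = 0.3661 m.
h_m = 3.81 * 0.3661 = 1.3947 m.

1.3947


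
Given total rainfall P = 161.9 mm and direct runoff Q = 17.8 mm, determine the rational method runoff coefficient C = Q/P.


The runoff coefficient C = runoff depth / rainfall depth.
C = 17.8 / 161.9
  = 0.1099.

0.1099


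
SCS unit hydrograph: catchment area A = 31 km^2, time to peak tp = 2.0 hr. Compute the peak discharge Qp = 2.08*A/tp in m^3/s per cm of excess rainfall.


SCS formula: Qp = 2.08 * A / tp.
Qp = 2.08 * 31 / 2.0
   = 64.48 / 2.0
   = 32.24 m^3/s per cm.

32.24


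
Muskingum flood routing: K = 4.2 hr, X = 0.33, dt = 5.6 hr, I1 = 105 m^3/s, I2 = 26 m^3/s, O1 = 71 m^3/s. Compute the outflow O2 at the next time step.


Muskingum coefficients:
denom = 2*K*(1-X) + dt = 2*4.2*(1-0.33) + 5.6 = 11.228.
C0 = (dt - 2*K*X)/denom = (5.6 - 2*4.2*0.33)/11.228 = 0.2519.
C1 = (dt + 2*K*X)/denom = (5.6 + 2*4.2*0.33)/11.228 = 0.7456.
C2 = (2*K*(1-X) - dt)/denom = 0.0025.
O2 = C0*I2 + C1*I1 + C2*O1
   = 0.2519*26 + 0.7456*105 + 0.0025*71
   = 85.02 m^3/s.

85.02


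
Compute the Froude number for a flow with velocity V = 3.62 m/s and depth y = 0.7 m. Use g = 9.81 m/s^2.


The Froude number is defined as Fr = V / sqrt(g*y).
g*y = 9.81 * 0.7 = 6.867.
sqrt(g*y) = sqrt(6.867) = 2.6205.
Fr = 3.62 / 2.6205 = 1.3814.

1.3814


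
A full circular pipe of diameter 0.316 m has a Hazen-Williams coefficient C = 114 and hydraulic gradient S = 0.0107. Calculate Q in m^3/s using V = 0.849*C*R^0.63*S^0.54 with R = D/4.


For a full circular pipe, R = D/4 = 0.316/4 = 0.079 m.
V = 0.849 * 114 * 0.079^0.63 * 0.0107^0.54
  = 0.849 * 114 * 0.202072 * 0.086271
  = 1.6873 m/s.
Pipe area A = pi*D^2/4 = pi*0.316^2/4 = 0.0784 m^2.
Q = A * V = 0.0784 * 1.6873 = 0.1323 m^3/s.

0.1323


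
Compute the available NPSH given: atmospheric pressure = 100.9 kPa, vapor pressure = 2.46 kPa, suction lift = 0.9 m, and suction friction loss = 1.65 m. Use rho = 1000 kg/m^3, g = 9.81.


NPSHa = p_atm/(rho*g) - z_s - hf_s - p_vap/(rho*g).
p_atm/(rho*g) = 100.9*1000 / (1000*9.81) = 10.285 m.
p_vap/(rho*g) = 2.46*1000 / (1000*9.81) = 0.251 m.
NPSHa = 10.285 - 0.9 - 1.65 - 0.251
      = 7.48 m.

7.48


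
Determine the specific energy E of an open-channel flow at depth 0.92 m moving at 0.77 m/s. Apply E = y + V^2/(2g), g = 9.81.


Specific energy E = y + V^2/(2g).
Velocity head = V^2/(2g) = 0.77^2 / (2*9.81) = 0.5929 / 19.62 = 0.0302 m.
E = 0.92 + 0.0302 = 0.9502 m.

0.9502


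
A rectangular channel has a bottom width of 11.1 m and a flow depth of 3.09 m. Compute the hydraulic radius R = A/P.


For a rectangular section:
Flow area A = b * y = 11.1 * 3.09 = 34.3 m^2.
Wetted perimeter P = b + 2y = 11.1 + 2*3.09 = 17.28 m.
Hydraulic radius R = A/P = 34.3 / 17.28 = 1.9849 m.

1.9849


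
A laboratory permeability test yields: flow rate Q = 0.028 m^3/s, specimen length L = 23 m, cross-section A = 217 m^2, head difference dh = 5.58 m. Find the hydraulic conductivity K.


From K = Q*L / (A*dh):
Numerator: Q*L = 0.028 * 23 = 0.644.
Denominator: A*dh = 217 * 5.58 = 1210.86.
K = 0.644 / 1210.86 = 0.000532 m/s.

0.000532


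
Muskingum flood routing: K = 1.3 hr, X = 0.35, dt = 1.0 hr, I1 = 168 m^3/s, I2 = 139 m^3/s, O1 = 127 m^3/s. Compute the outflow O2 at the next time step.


Muskingum coefficients:
denom = 2*K*(1-X) + dt = 2*1.3*(1-0.35) + 1.0 = 2.69.
C0 = (dt - 2*K*X)/denom = (1.0 - 2*1.3*0.35)/2.69 = 0.0335.
C1 = (dt + 2*K*X)/denom = (1.0 + 2*1.3*0.35)/2.69 = 0.71.
C2 = (2*K*(1-X) - dt)/denom = 0.2565.
O2 = C0*I2 + C1*I1 + C2*O1
   = 0.0335*139 + 0.71*168 + 0.2565*127
   = 156.51 m^3/s.

156.51


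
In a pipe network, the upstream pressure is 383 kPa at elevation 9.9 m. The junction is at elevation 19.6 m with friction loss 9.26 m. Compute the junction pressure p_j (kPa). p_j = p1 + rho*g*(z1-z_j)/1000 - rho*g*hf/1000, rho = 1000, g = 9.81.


Junction pressure: p_j = p1 + rho*g*(z1 - z_j)/1000 - rho*g*hf/1000.
Elevation term = 1000*9.81*(9.9 - 19.6)/1000 = -95.157 kPa.
Friction term = 1000*9.81*9.26/1000 = 90.841 kPa.
p_j = 383 + -95.157 - 90.841 = 197.0 kPa.

197.0


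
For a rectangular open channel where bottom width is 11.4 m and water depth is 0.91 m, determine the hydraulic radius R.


For a rectangular section:
Flow area A = b * y = 11.4 * 0.91 = 10.37 m^2.
Wetted perimeter P = b + 2y = 11.4 + 2*0.91 = 13.22 m.
Hydraulic radius R = A/P = 10.37 / 13.22 = 0.7847 m.

0.7847


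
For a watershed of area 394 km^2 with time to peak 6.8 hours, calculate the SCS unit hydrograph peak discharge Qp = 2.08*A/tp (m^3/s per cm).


SCS formula: Qp = 2.08 * A / tp.
Qp = 2.08 * 394 / 6.8
   = 819.52 / 6.8
   = 120.52 m^3/s per cm.

120.52


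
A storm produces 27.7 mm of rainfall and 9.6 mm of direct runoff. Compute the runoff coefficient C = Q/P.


The runoff coefficient C = runoff depth / rainfall depth.
C = 9.6 / 27.7
  = 0.3466.

0.3466


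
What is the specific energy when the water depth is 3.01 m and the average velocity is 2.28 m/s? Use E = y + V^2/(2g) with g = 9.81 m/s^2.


Specific energy E = y + V^2/(2g).
Velocity head = V^2/(2g) = 2.28^2 / (2*9.81) = 5.1984 / 19.62 = 0.265 m.
E = 3.01 + 0.265 = 3.275 m.

3.275


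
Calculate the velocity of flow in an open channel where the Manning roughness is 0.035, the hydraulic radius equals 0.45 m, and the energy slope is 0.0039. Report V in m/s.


Manning's equation gives V = (1/n) * R^(2/3) * S^(1/2).
First, compute R^(2/3) = 0.45^(2/3) = 0.5872.
Next, S^(1/2) = 0.0039^(1/2) = 0.06245.
Then 1/n = 1/0.035 = 28.57.
V = 28.57 * 0.5872 * 0.06245 = 1.0478 m/s.

1.0478


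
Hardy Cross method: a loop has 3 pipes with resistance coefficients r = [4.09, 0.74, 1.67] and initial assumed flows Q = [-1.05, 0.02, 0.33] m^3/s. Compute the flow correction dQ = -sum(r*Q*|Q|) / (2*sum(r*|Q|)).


Numerator terms (r*Q*|Q|): 4.09*-1.05*|-1.05| = -4.5092; 0.74*0.02*|0.02| = 0.0003; 1.67*0.33*|0.33| = 0.1819.
Sum of numerator = -4.3271.
Denominator terms (r*|Q|): 4.09*|-1.05| = 4.2945; 0.74*|0.02| = 0.0148; 1.67*|0.33| = 0.5511.
2 * sum of denominator = 2 * 4.8604 = 9.7208.
dQ = --4.3271 / 9.7208 = 0.4451 m^3/s.

0.4451


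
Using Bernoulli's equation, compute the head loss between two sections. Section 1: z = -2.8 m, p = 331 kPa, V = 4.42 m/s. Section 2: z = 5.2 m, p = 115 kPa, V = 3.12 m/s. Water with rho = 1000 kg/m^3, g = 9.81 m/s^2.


Total head at each section: H = z + p/(rho*g) + V^2/(2g).
H1 = -2.8 + 331*1000/(1000*9.81) + 4.42^2/(2*9.81)
   = -2.8 + 33.741 + 0.9957
   = 31.937 m.
H2 = 5.2 + 115*1000/(1000*9.81) + 3.12^2/(2*9.81)
   = 5.2 + 11.723 + 0.4961
   = 17.419 m.
h_L = H1 - H2 = 31.937 - 17.419 = 14.518 m.

14.518


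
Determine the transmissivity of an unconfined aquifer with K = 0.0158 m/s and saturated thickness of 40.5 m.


Transmissivity is defined as T = K * h.
T = 0.0158 * 40.5
  = 0.6399 m^2/s.

0.6399


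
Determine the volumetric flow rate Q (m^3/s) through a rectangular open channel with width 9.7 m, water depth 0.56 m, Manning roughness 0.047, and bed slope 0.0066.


For a rectangular channel, the cross-sectional area A = b * y = 9.7 * 0.56 = 5.43 m^2.
The wetted perimeter P = b + 2y = 9.7 + 2*0.56 = 10.82 m.
Hydraulic radius R = A/P = 5.43/10.82 = 0.502 m.
Velocity V = (1/n)*R^(2/3)*S^(1/2) = (1/0.047)*0.502^(2/3)*0.0066^(1/2) = 1.0918 m/s.
Discharge Q = A * V = 5.43 * 1.0918 = 5.931 m^3/s.

5.931


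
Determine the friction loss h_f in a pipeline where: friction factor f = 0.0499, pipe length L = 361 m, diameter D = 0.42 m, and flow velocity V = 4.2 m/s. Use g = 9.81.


Darcy-Weisbach equation: h_f = f * (L/D) * V^2/(2g).
f * L/D = 0.0499 * 361/0.42 = 42.8902.
V^2/(2g) = 4.2^2 / (2*9.81) = 17.64 / 19.62 = 0.8991 m.
h_f = 42.8902 * 0.8991 = 38.562 m.

38.562


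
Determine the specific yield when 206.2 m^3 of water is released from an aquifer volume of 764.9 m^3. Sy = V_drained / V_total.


Specific yield Sy = Volume drained / Total volume.
Sy = 206.2 / 764.9
   = 0.2696.

0.2696


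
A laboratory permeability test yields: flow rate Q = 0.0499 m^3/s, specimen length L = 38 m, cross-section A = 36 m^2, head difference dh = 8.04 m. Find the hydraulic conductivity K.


From K = Q*L / (A*dh):
Numerator: Q*L = 0.0499 * 38 = 1.8962.
Denominator: A*dh = 36 * 8.04 = 289.44.
K = 1.8962 / 289.44 = 0.006551 m/s.

0.006551


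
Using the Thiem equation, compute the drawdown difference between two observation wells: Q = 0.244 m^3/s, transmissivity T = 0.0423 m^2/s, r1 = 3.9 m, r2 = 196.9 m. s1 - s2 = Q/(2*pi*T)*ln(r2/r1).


Thiem equation: s1 - s2 = Q/(2*pi*T) * ln(r2/r1).
ln(r2/r1) = ln(196.9/3.9) = 3.9217.
Q/(2*pi*T) = 0.244 / (2*pi*0.0423) = 0.244 / 0.2658 = 0.9181.
s1 - s2 = 0.9181 * 3.9217 = 3.6004 m.

3.6004


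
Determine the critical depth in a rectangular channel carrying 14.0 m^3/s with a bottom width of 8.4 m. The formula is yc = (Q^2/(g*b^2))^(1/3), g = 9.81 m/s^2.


Using yc = (Q^2 / (g * b^2))^(1/3):
Q^2 = 14.0^2 = 196.0.
g * b^2 = 9.81 * 8.4^2 = 9.81 * 70.56 = 692.19.
Q^2 / (g*b^2) = 196.0 / 692.19 = 0.2832.
yc = 0.2832^(1/3) = 0.6567 m.

0.6567


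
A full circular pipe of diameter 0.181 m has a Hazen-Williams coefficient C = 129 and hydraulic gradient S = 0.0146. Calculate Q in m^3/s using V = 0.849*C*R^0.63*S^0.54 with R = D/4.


For a full circular pipe, R = D/4 = 0.181/4 = 0.0452 m.
V = 0.849 * 129 * 0.0452^0.63 * 0.0146^0.54
  = 0.849 * 129 * 0.142246 * 0.102035
  = 1.5896 m/s.
Pipe area A = pi*D^2/4 = pi*0.181^2/4 = 0.0257 m^2.
Q = A * V = 0.0257 * 1.5896 = 0.0409 m^3/s.

0.0409


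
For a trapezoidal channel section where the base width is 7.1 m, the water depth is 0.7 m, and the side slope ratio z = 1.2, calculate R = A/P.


For a trapezoidal section with side slope z:
A = (b + z*y)*y = (7.1 + 1.2*0.7)*0.7 = 5.558 m^2.
P = b + 2*y*sqrt(1 + z^2) = 7.1 + 2*0.7*sqrt(1 + 1.2^2) = 9.287 m.
R = A/P = 5.558 / 9.287 = 0.5985 m.

0.5985


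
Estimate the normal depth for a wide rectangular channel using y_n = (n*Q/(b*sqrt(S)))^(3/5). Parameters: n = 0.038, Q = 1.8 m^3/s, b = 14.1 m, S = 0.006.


We use the wide-channel approximation y_n = (n*Q/(b*sqrt(S)))^(3/5).
sqrt(S) = sqrt(0.006) = 0.07746.
Numerator: n*Q = 0.038 * 1.8 = 0.0684.
Denominator: b*sqrt(S) = 14.1 * 0.07746 = 1.092186.
arg = 0.0626.
y_n = 0.0626^(3/5) = 0.1897 m.

0.1897


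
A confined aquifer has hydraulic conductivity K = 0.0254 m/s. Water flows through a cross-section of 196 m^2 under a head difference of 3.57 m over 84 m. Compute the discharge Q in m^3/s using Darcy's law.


Darcy's law: Q = K * A * i, where i = dh/L.
Hydraulic gradient i = 3.57 / 84 = 0.0425.
Q = 0.0254 * 196 * 0.0425
  = 0.2116 m^3/s.

0.2116
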